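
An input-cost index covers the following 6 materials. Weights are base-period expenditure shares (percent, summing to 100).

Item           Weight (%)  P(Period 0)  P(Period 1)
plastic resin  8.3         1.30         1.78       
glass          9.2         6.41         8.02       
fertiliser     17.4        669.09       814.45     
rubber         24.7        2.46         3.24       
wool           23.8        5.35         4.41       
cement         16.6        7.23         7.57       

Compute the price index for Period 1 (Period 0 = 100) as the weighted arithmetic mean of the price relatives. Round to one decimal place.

plastic resin: 8.3 × (1.78/1.30) = 8.3 × 1.369231 = 11.3646
glass: 9.2 × (8.02/6.41) = 9.2 × 1.251170 = 11.5108
fertiliser: 17.4 × (814.45/669.09) = 17.4 × 1.217250 = 21.1802
rubber: 24.7 × (3.24/2.46) = 24.7 × 1.317073 = 32.5317
wool: 23.8 × (4.41/5.35) = 23.8 × 0.824299 = 19.6183
cement: 16.6 × (7.57/7.23) = 16.6 × 1.047026 = 17.3806
Index = Σ wᵢ·(p₁ᵢ/p₀ᵢ) = 11.3646 + 11.5108 + 21.1802 + 32.5317 + 19.6183 + 17.3806 = 113.5862

113.6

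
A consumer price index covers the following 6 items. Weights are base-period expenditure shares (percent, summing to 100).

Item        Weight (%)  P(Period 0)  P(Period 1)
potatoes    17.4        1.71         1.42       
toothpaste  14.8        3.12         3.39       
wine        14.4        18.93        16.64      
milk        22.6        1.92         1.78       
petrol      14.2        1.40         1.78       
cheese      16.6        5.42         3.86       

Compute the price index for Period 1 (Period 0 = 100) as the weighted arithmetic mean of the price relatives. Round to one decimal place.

potatoes: 17.4 × (1.42/1.71) = 17.4 × 0.830409 = 14.4491
toothpaste: 14.8 × (3.39/3.12) = 14.8 × 1.086538 = 16.0808
wine: 14.4 × (16.64/18.93) = 14.4 × 0.879028 = 12.6580
milk: 22.6 × (1.78/1.92) = 22.6 × 0.927083 = 20.9521
petrol: 14.2 × (1.78/1.40) = 14.2 × 1.271429 = 18.0543
cheese: 16.6 × (3.86/5.42) = 16.6 × 0.712177 = 11.8221
Index = Σ wᵢ·(p₁ᵢ/p₀ᵢ) = 14.4491 + 16.0808 + 12.6580 + 20.9521 + 18.0543 + 11.8221 = 94.0164

94.0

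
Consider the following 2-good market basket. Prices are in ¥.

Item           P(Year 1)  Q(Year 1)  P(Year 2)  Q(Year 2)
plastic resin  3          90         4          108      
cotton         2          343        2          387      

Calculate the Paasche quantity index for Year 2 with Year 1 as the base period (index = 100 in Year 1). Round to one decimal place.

Paasche quantity index uses current-period prices as weights.
ΣP(Year 2)·Q(Year 2) = 4×108 + 2×387 = 432 + 774 = 1206
ΣP(Year 2)·Q(Year 1) = 4×90 + 2×343 = 360 + 686 = 1046
Index = 1206 / 1046 × 100 = 115.2964

115.3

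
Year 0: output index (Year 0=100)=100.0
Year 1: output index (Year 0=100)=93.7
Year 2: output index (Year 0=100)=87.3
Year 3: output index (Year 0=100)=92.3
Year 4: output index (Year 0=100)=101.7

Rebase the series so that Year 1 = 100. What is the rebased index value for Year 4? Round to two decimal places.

108.54

Rebased(Year 4) = 101.7 / 93.7 × 100 = 108.5379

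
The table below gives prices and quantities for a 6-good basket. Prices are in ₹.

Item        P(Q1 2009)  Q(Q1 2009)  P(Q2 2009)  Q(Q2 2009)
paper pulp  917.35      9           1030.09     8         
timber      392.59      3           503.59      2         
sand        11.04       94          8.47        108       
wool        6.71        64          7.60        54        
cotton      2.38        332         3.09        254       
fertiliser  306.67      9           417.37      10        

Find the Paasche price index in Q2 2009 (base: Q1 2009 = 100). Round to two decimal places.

Paasche price index uses current-period quantities as weights.
ΣP(Q2 2009)·Q(Q2 2009) = 1030.09×8 + 503.59×2 + 8.47×108 + 7.60×54 + 3.09×254 + 417.37×10 = 8240.72 + 1007.18 + 914.76 + 410.4 + 784.86 + 4173.7 = 15531.62
ΣP(Q1 2009)·Q(Q2 2009) = 917.35×8 + 392.59×2 + 11.04×108 + 6.71×54 + 2.38×254 + 306.67×10 = 7338.8 + 785.18 + 1192.32 + 362.34 + 604.52 + 3066.7 = 13349.86
Index = 15531.62 / 13349.86 × 100 = 116.3429

116.34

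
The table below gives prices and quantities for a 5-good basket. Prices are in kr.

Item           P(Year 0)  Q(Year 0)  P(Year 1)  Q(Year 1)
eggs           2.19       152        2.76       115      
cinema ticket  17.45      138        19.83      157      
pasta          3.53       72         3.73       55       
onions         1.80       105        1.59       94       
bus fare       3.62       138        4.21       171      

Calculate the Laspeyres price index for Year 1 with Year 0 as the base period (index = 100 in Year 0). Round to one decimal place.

Laspeyres price index uses base-period quantities as weights.
ΣP(Year 1)·Q(Year 0) = 2.76×152 + 19.83×138 + 3.73×72 + 1.59×105 + 4.21×138 = 419.52 + 2736.54 + 268.56 + 166.95 + 580.98 = 4172.55
ΣP(Year 0)·Q(Year 0) = 2.19×152 + 17.45×138 + 3.53×72 + 1.80×105 + 3.62×138 = 332.88 + 2408.1 + 254.16 + 189 + 499.56 = 3683.7
Index = 4172.55 / 3683.7 × 100 = 113.2706

113.3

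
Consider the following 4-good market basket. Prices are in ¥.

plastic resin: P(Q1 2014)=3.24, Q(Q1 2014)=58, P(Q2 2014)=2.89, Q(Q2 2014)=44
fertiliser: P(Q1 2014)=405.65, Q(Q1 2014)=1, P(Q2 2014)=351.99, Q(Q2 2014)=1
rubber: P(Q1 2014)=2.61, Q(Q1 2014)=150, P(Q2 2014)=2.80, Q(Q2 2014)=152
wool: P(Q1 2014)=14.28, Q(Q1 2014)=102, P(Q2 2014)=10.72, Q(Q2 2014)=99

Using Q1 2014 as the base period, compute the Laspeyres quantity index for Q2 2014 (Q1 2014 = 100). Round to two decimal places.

96.60

Laspeyres quantity index uses base-period prices as weights.
ΣP(Q1 2014)·Q(Q2 2014) = 3.24×44 + 405.65×1 + 2.61×152 + 14.28×99 = 142.56 + 405.65 + 396.72 + 1413.72 = 2358.65
ΣP(Q1 2014)·Q(Q1 2014) = 3.24×58 + 405.65×1 + 2.61×150 + 14.28×102 = 187.92 + 405.65 + 391.5 + 1456.56 = 2441.63
Index = 2358.65 / 2441.63 × 100 = 96.6015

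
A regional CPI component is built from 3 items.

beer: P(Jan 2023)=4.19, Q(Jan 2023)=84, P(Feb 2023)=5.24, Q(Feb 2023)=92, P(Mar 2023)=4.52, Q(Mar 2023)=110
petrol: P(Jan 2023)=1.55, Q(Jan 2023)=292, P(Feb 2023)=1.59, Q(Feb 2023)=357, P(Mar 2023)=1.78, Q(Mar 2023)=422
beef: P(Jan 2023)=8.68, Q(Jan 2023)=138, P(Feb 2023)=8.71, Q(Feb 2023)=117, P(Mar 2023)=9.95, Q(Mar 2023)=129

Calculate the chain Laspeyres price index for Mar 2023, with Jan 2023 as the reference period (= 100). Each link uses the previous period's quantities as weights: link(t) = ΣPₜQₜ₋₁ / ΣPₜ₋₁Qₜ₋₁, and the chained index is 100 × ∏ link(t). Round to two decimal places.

112.65

Link Jan 2023→Feb 2023:
ΣP(Feb 2023)Q(Jan 2023) = 5.24×84 + 1.59×292 + 8.71×138 = 440.16 + 464.28 + 1201.98 = 2106.42
ΣP(Jan 2023)Q(Jan 2023) = 4.19×84 + 1.55×292 + 8.68×138 = 351.96 + 452.6 + 1197.84 = 2002.4
link = 2106.42/2002.4 = 1.051948
Link Feb 2023→Mar 2023:
ΣP(Mar 2023)Q(Feb 2023) = 4.52×92 + 1.78×357 + 9.95×117 = 415.84 + 635.46 + 1164.15 = 2215.45
ΣP(Feb 2023)Q(Feb 2023) = 5.24×92 + 1.59×357 + 8.71×117 = 482.08 + 567.63 + 1019.07 = 2068.78
link = 2215.45/2068.78 = 1.070897
Chained index = 100 × 1.051948 × 1.070897 = 112.6527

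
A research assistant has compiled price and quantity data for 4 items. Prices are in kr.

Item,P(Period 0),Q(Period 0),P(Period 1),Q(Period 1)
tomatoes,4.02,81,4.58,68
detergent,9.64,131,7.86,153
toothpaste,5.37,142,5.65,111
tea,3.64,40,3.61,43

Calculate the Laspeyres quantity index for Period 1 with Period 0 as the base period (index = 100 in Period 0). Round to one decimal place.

Laspeyres quantity index uses base-period prices as weights.
ΣP(Period 0)·Q(Period 1) = 4.02×68 + 9.64×153 + 5.37×111 + 3.64×43 = 273.36 + 1474.92 + 596.07 + 156.52 = 2500.87
ΣP(Period 0)·Q(Period 0) = 4.02×81 + 9.64×131 + 5.37×142 + 3.64×40 = 325.62 + 1262.84 + 762.54 + 145.6 = 2496.6
Index = 2500.87 / 2496.6 × 100 = 100.1710

100.2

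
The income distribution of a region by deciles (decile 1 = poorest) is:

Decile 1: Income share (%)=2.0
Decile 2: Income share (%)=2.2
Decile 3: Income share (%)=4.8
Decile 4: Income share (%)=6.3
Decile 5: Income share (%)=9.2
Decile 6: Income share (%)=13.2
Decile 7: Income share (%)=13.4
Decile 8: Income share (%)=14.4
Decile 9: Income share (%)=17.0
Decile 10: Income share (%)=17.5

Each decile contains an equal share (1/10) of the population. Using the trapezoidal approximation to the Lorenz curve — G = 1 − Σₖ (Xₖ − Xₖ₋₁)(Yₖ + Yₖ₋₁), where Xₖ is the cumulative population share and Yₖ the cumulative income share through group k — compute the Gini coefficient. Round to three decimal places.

0.316

Cumulative income shares Yₖ: 0.0200, 0.0420, 0.0900, 0.1530, 0.2450, 0.3770, 0.5110, 0.6550, 0.8250, 1.0000
Σ (Xₖ−Xₖ₋₁)(Yₖ+Yₖ₋₁) = (1/10)(0.0200+0.0000) + (1/10)(0.0420+0.0200) + (1/10)(0.0900+0.0420) + (1/10)(0.1530+0.0900) + (1/10)(0.2450+0.1530) + (1/10)(0.3770+0.2450) + (1/10)(0.5110+0.3770) + (1/10)(0.6550+0.5110) + (1/10)(0.8250+0.6550) + (1/10)(1.0000+0.8250)
  = 0.0020 + 0.0062 + 0.0132 + 0.0243 + 0.0398 + 0.0622 + 0.0888 + 0.1166 + 0.1480 + 0.1825 = 0.6836
G = 1 − 0.6836 = 0.3164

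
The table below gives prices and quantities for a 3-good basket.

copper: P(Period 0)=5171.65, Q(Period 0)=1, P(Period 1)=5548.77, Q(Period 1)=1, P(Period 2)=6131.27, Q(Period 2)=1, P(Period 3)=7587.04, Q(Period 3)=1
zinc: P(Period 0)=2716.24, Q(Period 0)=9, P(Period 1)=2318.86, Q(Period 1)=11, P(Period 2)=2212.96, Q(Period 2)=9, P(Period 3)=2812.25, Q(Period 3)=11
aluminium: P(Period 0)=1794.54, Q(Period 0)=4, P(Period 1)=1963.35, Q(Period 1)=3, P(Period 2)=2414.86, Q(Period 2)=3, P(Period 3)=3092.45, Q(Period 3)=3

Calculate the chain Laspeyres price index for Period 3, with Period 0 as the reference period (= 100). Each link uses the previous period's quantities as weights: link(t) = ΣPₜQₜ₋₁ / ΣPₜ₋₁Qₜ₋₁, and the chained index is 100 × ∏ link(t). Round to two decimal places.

Link Period 0→Period 1:
ΣP(Period 1)Q(Period 0) = 5548.77×1 + 2318.86×9 + 1963.35×4 = 5548.77 + 20869.74 + 7853.4 = 34271.91
ΣP(Period 0)Q(Period 0) = 5171.65×1 + 2716.24×9 + 1794.54×4 = 5171.65 + 24446.16 + 7178.16 = 36795.97
link = 34271.91/36795.97 = 0.931404
Link Period 1→Period 2:
ΣP(Period 2)Q(Period 1) = 6131.27×1 + 2212.96×11 + 2414.86×3 = 6131.27 + 24342.56 + 7244.58 = 37718.41
ΣP(Period 1)Q(Period 1) = 5548.77×1 + 2318.86×11 + 1963.35×3 = 5548.77 + 25507.46 + 5890.05 = 36946.28
link = 37718.41/36946.28 = 1.020899
Link Period 2→Period 3:
ΣP(Period 3)Q(Period 2) = 7587.04×1 + 2812.25×9 + 3092.45×3 = 7587.04 + 25310.25 + 9277.35 = 42174.64
ΣP(Period 2)Q(Period 2) = 6131.27×1 + 2212.96×9 + 2414.86×3 = 6131.27 + 19916.64 + 7244.58 = 33292.49
link = 42174.64/33292.49 = 1.266791
Chained index = 100 × 0.931404 × 1.020899 × 1.266791 = 120.4553

120.46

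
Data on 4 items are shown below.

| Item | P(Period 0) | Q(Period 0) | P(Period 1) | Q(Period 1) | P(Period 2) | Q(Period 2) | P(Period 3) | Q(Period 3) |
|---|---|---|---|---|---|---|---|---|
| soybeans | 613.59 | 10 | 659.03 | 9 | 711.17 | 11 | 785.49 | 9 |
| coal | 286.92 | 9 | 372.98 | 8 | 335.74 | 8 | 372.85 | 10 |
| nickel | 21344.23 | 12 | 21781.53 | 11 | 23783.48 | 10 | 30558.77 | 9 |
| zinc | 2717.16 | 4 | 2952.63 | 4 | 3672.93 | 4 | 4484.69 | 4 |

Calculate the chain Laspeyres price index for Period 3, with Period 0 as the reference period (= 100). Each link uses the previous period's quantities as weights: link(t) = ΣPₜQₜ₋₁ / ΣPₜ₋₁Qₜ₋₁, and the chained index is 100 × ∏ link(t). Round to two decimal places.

Link Period 0→Period 1:
ΣP(Period 1)Q(Period 0) = 659.03×10 + 372.98×9 + 21781.53×12 + 2952.63×4 = 6590.3 + 3356.82 + 261378.36 + 11810.52 = 283136
ΣP(Period 0)Q(Period 0) = 613.59×10 + 286.92×9 + 21344.23×12 + 2717.16×4 = 6135.9 + 2582.28 + 256130.76 + 10868.64 = 275717.58
link = 283136/275717.58 = 1.026906
Link Period 1→Period 2:
ΣP(Period 2)Q(Period 1) = 711.17×9 + 335.74×8 + 23783.48×11 + 3672.93×4 = 6400.53 + 2685.92 + 261618.28 + 14691.72 = 285396.45
ΣP(Period 1)Q(Period 1) = 659.03×9 + 372.98×8 + 21781.53×11 + 2952.63×4 = 5931.27 + 2983.84 + 239596.83 + 11810.52 = 260322.46
link = 285396.45/260322.46 = 1.096319
Link Period 2→Period 3:
ΣP(Period 3)Q(Period 2) = 785.49×11 + 372.85×8 + 30558.77×10 + 4484.69×4 = 8640.39 + 2982.8 + 305587.7 + 17938.76 = 335149.65
ΣP(Period 2)Q(Period 2) = 711.17×11 + 335.74×8 + 23783.48×10 + 3672.93×4 = 7822.87 + 2685.92 + 237834.8 + 14691.72 = 263035.31
link = 335149.65/263035.31 = 1.274162
Chained index = 100 × 1.026906 × 1.096319 × 1.274162 = 143.4473

143.45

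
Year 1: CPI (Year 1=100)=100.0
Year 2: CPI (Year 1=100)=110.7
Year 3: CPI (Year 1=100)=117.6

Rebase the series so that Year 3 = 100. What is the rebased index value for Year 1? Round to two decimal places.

Rebased(Year 1) = 100.0 / 117.6 × 100 = 85.0340

85.03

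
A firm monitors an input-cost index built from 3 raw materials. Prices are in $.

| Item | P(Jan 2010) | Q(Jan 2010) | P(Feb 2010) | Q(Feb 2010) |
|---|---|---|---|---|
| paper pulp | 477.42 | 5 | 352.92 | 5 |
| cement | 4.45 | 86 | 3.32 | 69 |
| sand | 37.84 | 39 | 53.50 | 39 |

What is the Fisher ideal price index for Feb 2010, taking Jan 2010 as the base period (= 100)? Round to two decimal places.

Laspeyres component (base-period weights):
ΣP(Feb 2010)Q(Jan 2010) = 352.92×5 + 3.32×86 + 53.50×39 = 1764.6 + 285.52 + 2086.5 = 4136.62
ΣP(Jan 2010)Q(Jan 2010) = 477.42×5 + 4.45×86 + 37.84×39 = 2387.1 + 382.7 + 1475.76 = 4245.56
L = 4136.62 / 4245.56 × 100 = 97.4340
Paasche component (current-period weights):
ΣP(Feb 2010)Q(Feb 2010) = 352.92×5 + 3.32×69 + 53.50×39 = 1764.6 + 229.08 + 2086.5 = 4080.18
ΣP(Jan 2010)Q(Feb 2010) = 477.42×5 + 4.45×69 + 37.84×39 = 2387.1 + 307.05 + 1475.76 = 4169.91
P = 4080.18 / 4169.91 × 100 = 97.8482
Fisher = √(L × P) = √(97.4340 × 97.8482) = 97.6409

97.64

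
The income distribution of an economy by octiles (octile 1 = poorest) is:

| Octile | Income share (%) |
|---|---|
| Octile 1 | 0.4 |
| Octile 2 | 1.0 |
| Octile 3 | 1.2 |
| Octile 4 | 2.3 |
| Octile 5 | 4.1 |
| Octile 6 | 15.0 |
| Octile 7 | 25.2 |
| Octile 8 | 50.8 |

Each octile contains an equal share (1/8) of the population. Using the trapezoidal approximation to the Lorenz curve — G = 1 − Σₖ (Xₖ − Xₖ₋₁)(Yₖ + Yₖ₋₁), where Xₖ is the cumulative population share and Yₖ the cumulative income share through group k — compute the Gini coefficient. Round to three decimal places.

Cumulative income shares Yₖ: 0.0040, 0.0140, 0.0260, 0.0490, 0.0900, 0.2400, 0.4920, 1.0000
Σ (Xₖ−Xₖ₋₁)(Yₖ+Yₖ₋₁) = (1/8)(0.0040+0.0000) + (1/8)(0.0140+0.0040) + (1/8)(0.0260+0.0140) + (1/8)(0.0490+0.0260) + (1/8)(0.0900+0.0490) + (1/8)(0.2400+0.0900) + (1/8)(0.4920+0.2400) + (1/8)(1.0000+0.4920)
  = 0.0005 + 0.0023 + 0.0050 + 0.0094 + 0.0174 + 0.0412 + 0.0915 + 0.1865 = 0.3538
G = 1 − 0.3538 = 0.6462

0.646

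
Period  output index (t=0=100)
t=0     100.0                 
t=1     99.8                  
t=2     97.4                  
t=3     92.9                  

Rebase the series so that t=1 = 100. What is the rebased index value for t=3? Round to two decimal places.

93.09

Rebased(t=3) = 92.9 / 99.8 × 100 = 93.0862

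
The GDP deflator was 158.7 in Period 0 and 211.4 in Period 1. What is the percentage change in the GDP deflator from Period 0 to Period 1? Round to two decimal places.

33.21%

Change = (211.4 − 158.7) / 158.7 × 100
       = 52.7 / 158.7 × 100 = 33.2073%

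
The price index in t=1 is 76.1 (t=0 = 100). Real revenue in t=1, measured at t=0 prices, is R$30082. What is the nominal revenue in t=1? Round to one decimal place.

22892.4

Nominal = Real × (Index/100) = 30082 × (76.1/100)
        = 30082 × 0.761 = 22892.4020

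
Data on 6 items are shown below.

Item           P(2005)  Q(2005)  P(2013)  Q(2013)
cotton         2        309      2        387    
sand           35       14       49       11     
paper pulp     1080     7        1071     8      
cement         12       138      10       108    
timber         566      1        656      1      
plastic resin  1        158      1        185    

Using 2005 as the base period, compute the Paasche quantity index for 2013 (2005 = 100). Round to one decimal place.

107.3

Paasche quantity index uses current-period prices as weights.
ΣP(2013)·Q(2013) = 2×387 + 49×11 + 1071×8 + 10×108 + 656×1 + 1×185 = 774 + 539 + 8568 + 1080 + 656 + 185 = 11802
ΣP(2013)·Q(2005) = 2×309 + 49×14 + 1071×7 + 10×138 + 656×1 + 1×158 = 618 + 686 + 7497 + 1380 + 656 + 158 = 10995
Index = 11802 / 10995 × 100 = 107.3397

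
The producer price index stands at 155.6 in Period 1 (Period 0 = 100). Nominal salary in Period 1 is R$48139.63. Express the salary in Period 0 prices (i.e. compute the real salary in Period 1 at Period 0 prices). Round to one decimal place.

30938.1

Real = Nominal ÷ (Index/100) = 48139.63 ÷ (155.6/100)
     = 48139.63 ÷ 1.556 = 30938.0656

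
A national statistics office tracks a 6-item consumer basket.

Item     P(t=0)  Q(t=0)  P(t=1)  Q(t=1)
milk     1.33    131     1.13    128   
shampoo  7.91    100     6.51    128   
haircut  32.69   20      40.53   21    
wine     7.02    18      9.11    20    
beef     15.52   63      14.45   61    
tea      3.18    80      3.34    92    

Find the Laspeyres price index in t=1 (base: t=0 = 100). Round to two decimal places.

Laspeyres price index uses base-period quantities as weights.
ΣP(t=1)·Q(t=0) = 1.13×131 + 6.51×100 + 40.53×20 + 9.11×18 + 14.45×63 + 3.34×80 = 148.03 + 651 + 810.6 + 163.98 + 910.35 + 267.2 = 2951.16
ΣP(t=0)·Q(t=0) = 1.33×131 + 7.91×100 + 32.69×20 + 7.02×18 + 15.52×63 + 3.18×80 = 174.23 + 791 + 653.8 + 126.36 + 977.76 + 254.4 = 2977.55
Index = 2951.16 / 2977.55 × 100 = 99.1137

99.11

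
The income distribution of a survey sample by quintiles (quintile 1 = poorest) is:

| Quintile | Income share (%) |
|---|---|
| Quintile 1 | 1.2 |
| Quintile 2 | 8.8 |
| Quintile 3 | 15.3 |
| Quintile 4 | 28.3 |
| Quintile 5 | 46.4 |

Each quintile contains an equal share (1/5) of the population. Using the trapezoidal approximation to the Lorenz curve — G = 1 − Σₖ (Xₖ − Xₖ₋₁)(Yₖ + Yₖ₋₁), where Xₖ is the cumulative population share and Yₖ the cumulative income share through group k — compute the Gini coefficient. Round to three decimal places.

Cumulative income shares Yₖ: 0.0120, 0.1000, 0.2530, 0.5360, 1.0000
Σ (Xₖ−Xₖ₋₁)(Yₖ+Yₖ₋₁) = (1/5)(0.0120+0.0000) + (1/5)(0.1000+0.0120) + (1/5)(0.2530+0.1000) + (1/5)(0.5360+0.2530) + (1/5)(1.0000+0.5360)
  = 0.0024 + 0.0224 + 0.0706 + 0.1578 + 0.3072 = 0.5604
G = 1 − 0.5604 = 0.4396

0.440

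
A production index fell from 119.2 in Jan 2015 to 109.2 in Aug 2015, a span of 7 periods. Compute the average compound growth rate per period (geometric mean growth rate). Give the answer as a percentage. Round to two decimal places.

-1.24%

Growth factor = (109.2/119.2)^(1/7) = (0.916107)^(1/7) = 0.987561
Growth rate = 0.987561 − 1 = -0.012439 = -1.2439%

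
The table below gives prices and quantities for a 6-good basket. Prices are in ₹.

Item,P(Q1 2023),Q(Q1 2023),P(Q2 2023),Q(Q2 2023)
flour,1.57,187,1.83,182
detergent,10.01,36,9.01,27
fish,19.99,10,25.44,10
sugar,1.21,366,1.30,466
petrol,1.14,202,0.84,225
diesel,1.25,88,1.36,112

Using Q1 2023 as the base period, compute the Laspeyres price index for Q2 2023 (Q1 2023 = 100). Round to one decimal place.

103.0

Laspeyres price index uses base-period quantities as weights.
ΣP(Q2 2023)·Q(Q1 2023) = 1.83×187 + 9.01×36 + 25.44×10 + 1.30×366 + 0.84×202 + 1.36×88 = 342.21 + 324.36 + 254.4 + 475.8 + 169.68 + 119.68 = 1686.13
ΣP(Q1 2023)·Q(Q1 2023) = 1.57×187 + 10.01×36 + 19.99×10 + 1.21×366 + 1.14×202 + 1.25×88 = 293.59 + 360.36 + 199.9 + 442.86 + 230.28 + 110 = 1636.99
Index = 1686.13 / 1636.99 × 100 = 103.0019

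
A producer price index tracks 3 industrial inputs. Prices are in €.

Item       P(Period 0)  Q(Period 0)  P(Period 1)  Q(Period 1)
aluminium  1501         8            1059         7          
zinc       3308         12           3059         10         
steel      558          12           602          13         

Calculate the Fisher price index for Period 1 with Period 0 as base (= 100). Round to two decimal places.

Laspeyres component (base-period weights):
ΣP(Period 1)Q(Period 0) = 1059×8 + 3059×12 + 602×12 = 8472 + 36708 + 7224 = 52404
ΣP(Period 0)Q(Period 0) = 1501×8 + 3308×12 + 558×12 = 12008 + 39696 + 6696 = 58400
L = 52404 / 58400 × 100 = 89.7329
Paasche component (current-period weights):
ΣP(Period 1)Q(Period 1) = 1059×7 + 3059×10 + 602×13 = 7413 + 30590 + 7826 = 45829
ΣP(Period 0)Q(Period 1) = 1501×7 + 3308×10 + 558×13 = 10507 + 33080 + 7254 = 50841
P = 45829 / 50841 × 100 = 90.1418
Fisher = √(L × P) = √(89.7329 × 90.1418) = 89.9371

89.94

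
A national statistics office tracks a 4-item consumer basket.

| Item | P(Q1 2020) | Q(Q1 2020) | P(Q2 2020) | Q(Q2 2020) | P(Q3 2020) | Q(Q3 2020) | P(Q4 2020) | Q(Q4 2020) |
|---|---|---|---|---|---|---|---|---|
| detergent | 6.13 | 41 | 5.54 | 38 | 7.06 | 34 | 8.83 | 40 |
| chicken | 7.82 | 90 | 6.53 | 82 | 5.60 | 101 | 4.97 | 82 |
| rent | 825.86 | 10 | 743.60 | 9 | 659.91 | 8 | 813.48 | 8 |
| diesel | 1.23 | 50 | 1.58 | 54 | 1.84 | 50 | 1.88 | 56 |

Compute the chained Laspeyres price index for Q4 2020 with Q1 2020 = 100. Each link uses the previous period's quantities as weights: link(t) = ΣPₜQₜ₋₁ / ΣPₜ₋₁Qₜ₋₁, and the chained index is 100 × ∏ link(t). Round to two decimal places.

96.81

Link Q1 2020→Q2 2020:
ΣP(Q2 2020)Q(Q1 2020) = 5.54×41 + 6.53×90 + 743.60×10 + 1.58×50 = 227.14 + 587.7 + 7436 + 79 = 8329.84
ΣP(Q1 2020)Q(Q1 2020) = 6.13×41 + 7.82×90 + 825.86×10 + 1.23×50 = 251.33 + 703.8 + 8258.6 + 61.5 = 9275.23
link = 8329.84/9275.23 = 0.898074
Link Q2 2020→Q3 2020:
ΣP(Q3 2020)Q(Q2 2020) = 7.06×38 + 5.60×82 + 659.91×9 + 1.84×54 = 268.28 + 459.2 + 5939.19 + 99.36 = 6766.03
ΣP(Q2 2020)Q(Q2 2020) = 5.54×38 + 6.53×82 + 743.60×9 + 1.58×54 = 210.52 + 535.46 + 6692.4 + 85.32 = 7523.7
link = 6766.03/7523.7 = 0.899296
Link Q3 2020→Q4 2020:
ΣP(Q4 2020)Q(Q3 2020) = 8.83×34 + 4.97×101 + 813.48×8 + 1.88×50 = 300.22 + 501.97 + 6507.84 + 94 = 7404.03
ΣP(Q3 2020)Q(Q3 2020) = 7.06×34 + 5.60×101 + 659.91×8 + 1.84×50 = 240.04 + 565.6 + 5279.28 + 92 = 6176.92
link = 7404.03/6176.92 = 1.198660
Chained index = 100 × 0.898074 × 0.899296 × 1.198660 = 96.8079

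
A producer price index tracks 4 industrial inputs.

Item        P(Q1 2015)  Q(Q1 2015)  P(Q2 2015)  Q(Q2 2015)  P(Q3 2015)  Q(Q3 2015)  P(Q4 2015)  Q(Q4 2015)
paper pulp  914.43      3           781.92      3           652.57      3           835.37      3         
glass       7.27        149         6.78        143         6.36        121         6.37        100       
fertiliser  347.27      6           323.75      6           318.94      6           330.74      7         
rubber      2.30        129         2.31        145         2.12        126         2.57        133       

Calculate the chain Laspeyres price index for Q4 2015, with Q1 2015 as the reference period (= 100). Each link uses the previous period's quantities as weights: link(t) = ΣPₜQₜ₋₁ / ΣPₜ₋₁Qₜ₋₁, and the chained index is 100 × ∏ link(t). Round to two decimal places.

93.35

Link Q1 2015→Q2 2015:
ΣP(Q2 2015)Q(Q1 2015) = 781.92×3 + 6.78×149 + 323.75×6 + 2.31×129 = 2345.76 + 1010.22 + 1942.5 + 297.99 = 5596.47
ΣP(Q1 2015)Q(Q1 2015) = 914.43×3 + 7.27×149 + 347.27×6 + 2.30×129 = 2743.29 + 1083.23 + 2083.62 + 296.7 = 6206.84
link = 5596.47/6206.84 = 0.901662
Link Q2 2015→Q3 2015:
ΣP(Q3 2015)Q(Q2 2015) = 652.57×3 + 6.36×143 + 318.94×6 + 2.12×145 = 1957.71 + 909.48 + 1913.64 + 307.4 = 5088.23
ΣP(Q2 2015)Q(Q2 2015) = 781.92×3 + 6.78×143 + 323.75×6 + 2.31×145 = 2345.76 + 969.54 + 1942.5 + 334.95 = 5592.75
link = 5088.23/5592.75 = 0.909790
Link Q3 2015→Q4 2015:
ΣP(Q4 2015)Q(Q3 2015) = 835.37×3 + 6.37×121 + 330.74×6 + 2.57×126 = 2506.11 + 770.77 + 1984.44 + 323.82 = 5585.14
ΣP(Q3 2015)Q(Q3 2015) = 652.57×3 + 6.36×121 + 318.94×6 + 2.12×126 = 1957.71 + 769.56 + 1913.64 + 267.12 = 4908.03
link = 5585.14/4908.03 = 1.137960
Chained index = 100 × 0.901662 × 0.909790 × 1.137960 = 93.3495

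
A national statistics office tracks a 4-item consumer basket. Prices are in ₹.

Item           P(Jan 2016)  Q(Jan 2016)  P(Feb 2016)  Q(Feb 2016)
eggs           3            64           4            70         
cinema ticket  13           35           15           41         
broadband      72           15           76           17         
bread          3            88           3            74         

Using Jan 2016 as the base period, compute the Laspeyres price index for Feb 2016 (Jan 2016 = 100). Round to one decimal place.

109.7

Laspeyres price index uses base-period quantities as weights.
ΣP(Feb 2016)·Q(Jan 2016) = 4×64 + 15×35 + 76×15 + 3×88 = 256 + 525 + 1140 + 264 = 2185
ΣP(Jan 2016)·Q(Jan 2016) = 3×64 + 13×35 + 72×15 + 3×88 = 192 + 455 + 1080 + 264 = 1991
Index = 2185 / 1991 × 100 = 109.7438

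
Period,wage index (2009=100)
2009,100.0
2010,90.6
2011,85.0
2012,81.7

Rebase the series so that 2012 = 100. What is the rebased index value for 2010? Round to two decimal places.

110.89

Rebased(2010) = 90.6 / 81.7 × 100 = 110.8935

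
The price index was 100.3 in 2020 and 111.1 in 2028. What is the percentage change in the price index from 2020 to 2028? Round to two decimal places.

Change = (111.1 − 100.3) / 100.3 × 100
       = 10.8 / 100.3 × 100 = 10.7677%

10.77%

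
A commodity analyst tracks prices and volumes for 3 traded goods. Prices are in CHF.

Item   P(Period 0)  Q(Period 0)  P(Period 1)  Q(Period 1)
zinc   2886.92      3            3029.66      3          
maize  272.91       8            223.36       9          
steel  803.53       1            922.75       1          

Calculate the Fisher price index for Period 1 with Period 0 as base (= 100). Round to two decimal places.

Laspeyres component (base-period weights):
ΣP(Period 1)Q(Period 0) = 3029.66×3 + 223.36×8 + 922.75×1 = 9088.98 + 1786.88 + 922.75 = 11798.61
ΣP(Period 0)Q(Period 0) = 2886.92×3 + 272.91×8 + 803.53×1 = 8660.76 + 2183.28 + 803.53 = 11647.57
L = 11798.61 / 11647.57 × 100 = 101.2968
Paasche component (current-period weights):
ΣP(Period 1)Q(Period 1) = 3029.66×3 + 223.36×9 + 922.75×1 = 9088.98 + 2010.24 + 922.75 = 12021.97
ΣP(Period 0)Q(Period 1) = 2886.92×3 + 272.91×9 + 803.53×1 = 8660.76 + 2456.19 + 803.53 = 11920.48
P = 12021.97 / 11920.48 × 100 = 100.8514
Fisher = √(L × P) = √(101.2968 × 100.8514) = 101.0738

101.07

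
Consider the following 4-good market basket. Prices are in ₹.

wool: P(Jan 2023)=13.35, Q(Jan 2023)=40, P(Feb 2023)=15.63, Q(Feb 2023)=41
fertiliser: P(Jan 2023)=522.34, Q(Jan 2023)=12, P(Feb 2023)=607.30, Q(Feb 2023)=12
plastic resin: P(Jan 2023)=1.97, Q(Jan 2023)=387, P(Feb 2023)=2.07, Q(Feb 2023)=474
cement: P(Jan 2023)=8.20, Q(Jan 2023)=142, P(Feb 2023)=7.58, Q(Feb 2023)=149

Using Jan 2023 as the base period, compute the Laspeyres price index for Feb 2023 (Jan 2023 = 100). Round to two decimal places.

112.16

Laspeyres price index uses base-period quantities as weights.
ΣP(Feb 2023)·Q(Jan 2023) = 15.63×40 + 607.30×12 + 2.07×387 + 7.58×142 = 625.2 + 7287.6 + 801.09 + 1076.36 = 9790.25
ΣP(Jan 2023)·Q(Jan 2023) = 13.35×40 + 522.34×12 + 1.97×387 + 8.20×142 = 534 + 6268.08 + 762.39 + 1164.4 = 8728.87
Index = 9790.25 / 8728.87 × 100 = 112.1594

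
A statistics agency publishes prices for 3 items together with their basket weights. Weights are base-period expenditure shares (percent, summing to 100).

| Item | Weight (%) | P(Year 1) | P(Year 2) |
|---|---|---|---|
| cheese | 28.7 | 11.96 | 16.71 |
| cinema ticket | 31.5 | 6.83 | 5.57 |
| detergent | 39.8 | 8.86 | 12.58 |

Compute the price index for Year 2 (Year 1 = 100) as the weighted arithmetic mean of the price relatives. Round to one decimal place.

cheese: 28.7 × (16.71/11.96) = 28.7 × 1.397157 = 40.0984
cinema ticket: 31.5 × (5.57/6.83) = 31.5 × 0.815520 = 25.6889
detergent: 39.8 × (12.58/8.86) = 39.8 × 1.419865 = 56.5106
Index = Σ wᵢ·(p₁ᵢ/p₀ᵢ) = 40.0984 + 25.6889 + 56.5106 = 122.2979

122.3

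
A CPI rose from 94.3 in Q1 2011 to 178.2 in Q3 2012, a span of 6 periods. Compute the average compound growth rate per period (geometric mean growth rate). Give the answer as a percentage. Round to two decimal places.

Growth factor = (178.2/94.3)^(1/6) = (1.889714)^(1/6) = 1.111901
Growth rate = 1.111901 − 1 = 0.111901 = 11.1901%

11.19%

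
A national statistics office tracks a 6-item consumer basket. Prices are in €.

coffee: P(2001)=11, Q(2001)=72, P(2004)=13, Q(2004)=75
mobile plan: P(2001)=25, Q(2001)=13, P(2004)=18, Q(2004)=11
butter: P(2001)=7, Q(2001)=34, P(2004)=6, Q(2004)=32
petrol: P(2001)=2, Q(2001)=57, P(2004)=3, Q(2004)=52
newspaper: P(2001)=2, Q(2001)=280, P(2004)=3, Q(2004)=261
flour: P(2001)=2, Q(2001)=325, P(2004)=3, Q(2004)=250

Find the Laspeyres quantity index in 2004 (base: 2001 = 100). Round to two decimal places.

91.45

Laspeyres quantity index uses base-period prices as weights.
ΣP(2001)·Q(2004) = 11×75 + 25×11 + 7×32 + 2×52 + 2×261 + 2×250 = 825 + 275 + 224 + 104 + 522 + 500 = 2450
ΣP(2001)·Q(2001) = 11×72 + 25×13 + 7×34 + 2×57 + 2×280 + 2×325 = 792 + 325 + 238 + 114 + 560 + 650 = 2679
Index = 2450 / 2679 × 100 = 91.4520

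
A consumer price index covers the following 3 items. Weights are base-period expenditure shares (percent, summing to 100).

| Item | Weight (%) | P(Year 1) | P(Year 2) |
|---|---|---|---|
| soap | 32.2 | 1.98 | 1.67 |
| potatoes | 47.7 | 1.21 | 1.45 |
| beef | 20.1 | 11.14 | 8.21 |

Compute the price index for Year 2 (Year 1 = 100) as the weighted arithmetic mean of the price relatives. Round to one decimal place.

soap: 32.2 × (1.67/1.98) = 32.2 × 0.843434 = 27.1586
potatoes: 47.7 × (1.45/1.21) = 47.7 × 1.198347 = 57.1612
beef: 20.1 × (8.21/11.14) = 20.1 × 0.736984 = 14.8134
Index = Σ wᵢ·(p₁ᵢ/p₀ᵢ) = 27.1586 + 57.1612 + 14.8134 = 99.1331

99.1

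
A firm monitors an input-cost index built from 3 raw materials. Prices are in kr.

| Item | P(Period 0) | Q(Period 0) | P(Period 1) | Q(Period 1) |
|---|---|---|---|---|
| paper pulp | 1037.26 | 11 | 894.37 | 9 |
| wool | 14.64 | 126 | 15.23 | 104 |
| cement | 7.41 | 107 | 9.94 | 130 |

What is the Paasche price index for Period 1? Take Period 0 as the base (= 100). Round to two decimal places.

92.42

Paasche price index uses current-period quantities as weights.
ΣP(Period 1)·Q(Period 1) = 894.37×9 + 15.23×104 + 9.94×130 = 8049.33 + 1583.92 + 1292.2 = 10925.45
ΣP(Period 0)·Q(Period 1) = 1037.26×9 + 14.64×104 + 7.41×130 = 9335.34 + 1522.56 + 963.3 = 11821.2
Index = 10925.45 / 11821.2 × 100 = 92.4225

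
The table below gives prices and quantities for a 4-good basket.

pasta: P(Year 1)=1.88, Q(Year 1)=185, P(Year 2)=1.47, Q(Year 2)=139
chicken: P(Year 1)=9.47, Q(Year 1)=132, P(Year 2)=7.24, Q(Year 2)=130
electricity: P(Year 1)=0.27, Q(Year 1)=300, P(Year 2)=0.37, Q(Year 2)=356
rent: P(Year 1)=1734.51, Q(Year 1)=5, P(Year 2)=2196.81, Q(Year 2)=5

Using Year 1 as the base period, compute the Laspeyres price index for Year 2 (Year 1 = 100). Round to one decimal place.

119.0

Laspeyres price index uses base-period quantities as weights.
ΣP(Year 2)·Q(Year 1) = 1.47×185 + 7.24×132 + 0.37×300 + 2196.81×5 = 271.95 + 955.68 + 111 + 10984.05 = 12322.68
ΣP(Year 1)·Q(Year 1) = 1.88×185 + 9.47×132 + 0.27×300 + 1734.51×5 = 347.8 + 1250.04 + 81 + 8672.55 = 10351.39
Index = 12322.68 / 10351.39 × 100 = 119.0437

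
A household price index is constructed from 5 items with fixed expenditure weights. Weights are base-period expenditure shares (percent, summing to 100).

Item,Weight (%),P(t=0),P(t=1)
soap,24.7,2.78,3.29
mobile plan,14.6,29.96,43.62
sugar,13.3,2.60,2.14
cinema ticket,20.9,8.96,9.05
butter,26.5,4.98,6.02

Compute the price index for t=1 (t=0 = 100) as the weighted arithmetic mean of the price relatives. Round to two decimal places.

soap: 24.7 × (3.29/2.78) = 24.7 × 1.183453 = 29.2313
mobile plan: 14.6 × (43.62/29.96) = 14.6 × 1.455941 = 21.2567
sugar: 13.3 × (2.14/2.60) = 13.3 × 0.823077 = 10.9469
cinema ticket: 20.9 × (9.05/8.96) = 20.9 × 1.010045 = 21.1099
butter: 26.5 × (6.02/4.98) = 26.5 × 1.208835 = 32.0341
Index = Σ wᵢ·(p₁ᵢ/p₀ᵢ) = 29.2313 + 21.2567 + 10.9469 + 21.1099 + 32.0341 = 114.5790

114.58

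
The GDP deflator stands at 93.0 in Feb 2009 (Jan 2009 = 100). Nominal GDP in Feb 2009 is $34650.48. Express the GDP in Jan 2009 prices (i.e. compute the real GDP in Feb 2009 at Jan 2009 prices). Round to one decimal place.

Real = Nominal ÷ (Index/100) = 34650.48 ÷ (93.0/100)
     = 34650.48 ÷ 0.930 = 37258.5806

37258.6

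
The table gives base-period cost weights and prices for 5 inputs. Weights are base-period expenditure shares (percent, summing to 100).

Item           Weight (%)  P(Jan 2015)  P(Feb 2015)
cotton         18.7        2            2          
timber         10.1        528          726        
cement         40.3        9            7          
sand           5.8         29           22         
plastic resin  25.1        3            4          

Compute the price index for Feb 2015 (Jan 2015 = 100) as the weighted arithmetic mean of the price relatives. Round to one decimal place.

cotton: 18.7 × (2/2) = 18.7 × 1.000000 = 18.7000
timber: 10.1 × (726/528) = 10.1 × 1.375000 = 13.8875
cement: 40.3 × (7/9) = 40.3 × 0.777778 = 31.3444
sand: 5.8 × (22/29) = 5.8 × 0.758621 = 4.4000
plastic resin: 25.1 × (4/3) = 25.1 × 1.333333 = 33.4667
Index = Σ wᵢ·(p₁ᵢ/p₀ᵢ) = 18.7000 + 13.8875 + 31.3444 + 4.4000 + 33.4667 = 101.7986

101.8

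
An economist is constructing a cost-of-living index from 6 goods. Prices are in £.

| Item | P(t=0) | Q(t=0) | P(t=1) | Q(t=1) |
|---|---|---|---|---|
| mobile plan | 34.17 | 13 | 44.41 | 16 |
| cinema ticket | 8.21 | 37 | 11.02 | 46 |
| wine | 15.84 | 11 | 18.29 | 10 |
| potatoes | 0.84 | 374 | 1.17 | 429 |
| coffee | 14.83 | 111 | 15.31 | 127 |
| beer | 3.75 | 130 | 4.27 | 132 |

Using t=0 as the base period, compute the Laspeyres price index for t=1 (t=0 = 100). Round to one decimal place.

115.1

Laspeyres price index uses base-period quantities as weights.
ΣP(t=1)·Q(t=0) = 44.41×13 + 11.02×37 + 18.29×11 + 1.17×374 + 15.31×111 + 4.27×130 = 577.33 + 407.74 + 201.19 + 437.58 + 1699.41 + 555.1 = 3878.35
ΣP(t=0)·Q(t=0) = 34.17×13 + 8.21×37 + 15.84×11 + 0.84×374 + 14.83×111 + 3.75×130 = 444.21 + 303.77 + 174.24 + 314.16 + 1646.13 + 487.5 = 3370.01
Index = 3878.35 / 3370.01 × 100 = 115.0842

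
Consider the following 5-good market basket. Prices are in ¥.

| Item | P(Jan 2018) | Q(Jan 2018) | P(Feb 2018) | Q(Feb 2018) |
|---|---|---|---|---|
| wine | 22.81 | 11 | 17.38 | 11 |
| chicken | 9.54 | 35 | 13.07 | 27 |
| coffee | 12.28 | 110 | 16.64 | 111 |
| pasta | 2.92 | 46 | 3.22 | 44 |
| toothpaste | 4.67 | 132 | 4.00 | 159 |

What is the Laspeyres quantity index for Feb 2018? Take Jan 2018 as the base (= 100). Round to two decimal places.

102.09

Laspeyres quantity index uses base-period prices as weights.
ΣP(Jan 2018)·Q(Feb 2018) = 22.81×11 + 9.54×27 + 12.28×111 + 2.92×44 + 4.67×159 = 250.91 + 257.58 + 1363.08 + 128.48 + 742.53 = 2742.58
ΣP(Jan 2018)·Q(Jan 2018) = 22.81×11 + 9.54×35 + 12.28×110 + 2.92×46 + 4.67×132 = 250.91 + 333.9 + 1350.8 + 134.32 + 616.44 = 2686.37
Index = 2742.58 / 2686.37 × 100 = 102.0924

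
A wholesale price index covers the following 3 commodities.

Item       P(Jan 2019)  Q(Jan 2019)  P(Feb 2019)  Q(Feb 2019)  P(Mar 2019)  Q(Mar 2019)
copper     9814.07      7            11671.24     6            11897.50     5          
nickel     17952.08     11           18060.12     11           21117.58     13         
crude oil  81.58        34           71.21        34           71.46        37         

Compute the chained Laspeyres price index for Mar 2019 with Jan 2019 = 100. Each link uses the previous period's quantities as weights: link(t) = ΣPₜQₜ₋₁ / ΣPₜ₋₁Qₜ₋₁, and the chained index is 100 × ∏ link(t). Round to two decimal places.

118.72

Link Jan 2019→Feb 2019:
ΣP(Feb 2019)Q(Jan 2019) = 11671.24×7 + 18060.12×11 + 71.21×34 = 81698.68 + 198661.32 + 2421.14 = 282781.14
ΣP(Jan 2019)Q(Jan 2019) = 9814.07×7 + 17952.08×11 + 81.58×34 = 68698.49 + 197472.88 + 2773.72 = 268945.09
link = 282781.14/268945.09 = 1.051446
Link Feb 2019→Mar 2019:
ΣP(Mar 2019)Q(Feb 2019) = 11897.50×6 + 21117.58×11 + 71.46×34 = 71385 + 232293.38 + 2429.64 = 306108.02
ΣP(Feb 2019)Q(Feb 2019) = 11671.24×6 + 18060.12×11 + 71.21×34 = 70027.44 + 198661.32 + 2421.14 = 271109.9
link = 306108.02/271109.9 = 1.129092
Chained index = 100 × 1.051446 × 1.129092 = 118.7179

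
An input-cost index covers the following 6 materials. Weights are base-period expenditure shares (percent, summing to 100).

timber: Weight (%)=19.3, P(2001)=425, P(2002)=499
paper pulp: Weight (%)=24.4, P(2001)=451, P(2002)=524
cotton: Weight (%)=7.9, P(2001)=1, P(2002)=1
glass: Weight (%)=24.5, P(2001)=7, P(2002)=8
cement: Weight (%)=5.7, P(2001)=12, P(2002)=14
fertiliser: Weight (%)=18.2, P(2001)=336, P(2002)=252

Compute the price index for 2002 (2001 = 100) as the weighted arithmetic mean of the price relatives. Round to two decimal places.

timber: 19.3 × (499/425) = 19.3 × 1.174118 = 22.6605
paper pulp: 24.4 × (524/451) = 24.4 × 1.161863 = 28.3494
cotton: 7.9 × (1/1) = 7.9 × 1.000000 = 7.9000
glass: 24.5 × (8/7) = 24.5 × 1.142857 = 28.0000
cement: 5.7 × (14/12) = 5.7 × 1.166667 = 6.6500
fertiliser: 18.2 × (252/336) = 18.2 × 0.750000 = 13.6500
Index = Σ wᵢ·(p₁ᵢ/p₀ᵢ) = 22.6605 + 28.3494 + 7.9000 + 28.0000 + 6.6500 + 13.6500 = 107.2099

107.21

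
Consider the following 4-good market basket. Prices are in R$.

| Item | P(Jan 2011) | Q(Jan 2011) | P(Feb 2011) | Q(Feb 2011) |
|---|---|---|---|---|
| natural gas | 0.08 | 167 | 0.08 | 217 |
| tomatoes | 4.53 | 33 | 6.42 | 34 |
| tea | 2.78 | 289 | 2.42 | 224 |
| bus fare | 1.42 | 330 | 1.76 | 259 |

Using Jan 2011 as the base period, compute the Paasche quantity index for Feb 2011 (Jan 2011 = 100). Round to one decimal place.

81.9

Paasche quantity index uses current-period prices as weights.
ΣP(Feb 2011)·Q(Feb 2011) = 0.08×217 + 6.42×34 + 2.42×224 + 1.76×259 = 17.36 + 218.28 + 542.08 + 455.84 = 1233.56
ΣP(Feb 2011)·Q(Jan 2011) = 0.08×167 + 6.42×33 + 2.42×289 + 1.76×330 = 13.36 + 211.86 + 699.38 + 580.8 = 1505.4
Index = 1233.56 / 1505.4 × 100 = 81.9423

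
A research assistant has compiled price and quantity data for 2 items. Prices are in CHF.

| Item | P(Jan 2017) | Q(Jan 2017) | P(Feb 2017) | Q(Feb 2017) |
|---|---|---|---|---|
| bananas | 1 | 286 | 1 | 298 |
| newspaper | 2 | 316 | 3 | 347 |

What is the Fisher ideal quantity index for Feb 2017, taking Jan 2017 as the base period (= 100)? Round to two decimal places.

108.28

Laspeyres component (base-period weights):
ΣP(Jan 2017)Q(Feb 2017) = 1×298 + 2×347 = 298 + 694 = 992
ΣP(Jan 2017)Q(Jan 2017) = 1×286 + 2×316 = 286 + 632 = 918
L = 992 / 918 × 100 = 108.0610
Paasche component (current-period weights):
ΣP(Feb 2017)Q(Feb 2017) = 1×298 + 3×347 = 298 + 1041 = 1339
ΣP(Feb 2017)Q(Jan 2017) = 1×286 + 3×316 = 286 + 948 = 1234
P = 1339 / 1234 × 100 = 108.5089
Fisher = √(L × P) = √(108.0610 × 108.5089) = 108.2847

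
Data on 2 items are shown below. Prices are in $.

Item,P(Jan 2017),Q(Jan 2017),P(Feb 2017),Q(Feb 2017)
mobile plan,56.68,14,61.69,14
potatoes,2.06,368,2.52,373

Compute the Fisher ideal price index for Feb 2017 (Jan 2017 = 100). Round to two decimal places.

115.45

Laspeyres component (base-period weights):
ΣP(Feb 2017)Q(Jan 2017) = 61.69×14 + 2.52×368 = 863.66 + 927.36 = 1791.02
ΣP(Jan 2017)Q(Jan 2017) = 56.68×14 + 2.06×368 = 793.52 + 758.08 = 1551.6
L = 1791.02 / 1551.6 × 100 = 115.4305
Paasche component (current-period weights):
ΣP(Feb 2017)Q(Feb 2017) = 61.69×14 + 2.52×373 = 863.66 + 939.96 = 1803.62
ΣP(Jan 2017)Q(Feb 2017) = 56.68×14 + 2.06×373 = 793.52 + 768.38 = 1561.9
P = 1803.62 / 1561.9 × 100 = 115.4760
Fisher = √(L × P) = √(115.4305 × 115.4760) = 115.4533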